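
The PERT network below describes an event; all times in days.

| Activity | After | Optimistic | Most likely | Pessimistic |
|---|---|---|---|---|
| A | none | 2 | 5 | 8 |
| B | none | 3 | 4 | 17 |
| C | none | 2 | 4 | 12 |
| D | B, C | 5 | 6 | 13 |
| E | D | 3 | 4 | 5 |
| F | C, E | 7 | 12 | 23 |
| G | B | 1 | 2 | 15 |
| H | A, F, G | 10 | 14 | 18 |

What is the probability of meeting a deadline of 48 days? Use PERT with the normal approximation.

te_A = (2 + 4·5 + 8)/6 = 30/6 = 5; σ²_A = ((8−2)/6)² = 1.000
te_B = (3 + 4·4 + 17)/6 = 36/6 = 6; σ²_B = ((17−3)/6)² = 5.444
te_C = (2 + 4·4 + 12)/6 = 30/6 = 5; σ²_C = ((12−2)/6)² = 2.778
te_D = (5 + 4·6 + 13)/6 = 42/6 = 7; σ²_D = ((13−5)/6)² = 1.778
te_E = (3 + 4·4 + 5)/6 = 24/6 = 4; σ²_E = ((5−3)/6)² = 0.111
te_F = (7 + 4·12 + 23)/6 = 78/6 = 13; σ²_F = ((23−7)/6)² = 7.111
te_G = (1 + 4·2 + 15)/6 = 24/6 = 4; σ²_G = ((15−1)/6)² = 5.444
te_H = (10 + 4·14 + 18)/6 = 84/6 = 14; σ²_H = ((18−10)/6)² = 1.778

Forward pass:
ES_A = 0; EF_A = 5
ES_B = 0; EF_B = 6
ES_C = 0; EF_C = 5
ES_D = max(EF_B=6, EF_C=5) = 6; EF_D = 6+7 = 13
ES_E = 13; EF_E = 13+4 = 17
ES_F = max(EF_C=5, EF_E=17) = 17; EF_F = 17+13 = 30
ES_G = 6; EF_G = 6+4 = 10
ES_H = max(EF_A=5, EF_F=30, EF_G=10) = 30; EF_H = 30+14 = 44
Expected project duration μ = 44 days. Critical path: B → D → E → F → H.

Variance along critical path = 5.444 + 1.778 + 0.111 + 7.111 + 1.778 = 16.222; σ = √16.222 = 4.028 days.
Z = (48 − 44) / 4.028 = 0.993
P(T ≤ 48) = Φ(0.993) ≈ 0.840

0.840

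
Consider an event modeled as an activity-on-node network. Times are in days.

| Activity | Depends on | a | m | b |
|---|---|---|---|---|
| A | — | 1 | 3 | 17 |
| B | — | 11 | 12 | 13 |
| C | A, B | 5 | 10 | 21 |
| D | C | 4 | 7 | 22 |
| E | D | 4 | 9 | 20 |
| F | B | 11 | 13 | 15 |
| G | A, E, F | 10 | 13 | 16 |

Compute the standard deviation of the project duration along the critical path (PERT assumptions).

4.93 days

te_A = (1 + 4·3 + 17)/6 = 30/6 = 5; σ²_A = ((17−1)/6)² = 7.111
te_B = (11 + 4·12 + 13)/6 = 72/6 = 12; σ²_B = ((13−11)/6)² = 0.111
te_C = (5 + 4·10 + 21)/6 = 66/6 = 11; σ²_C = ((21−5)/6)² = 7.111
te_D = (4 + 4·7 + 22)/6 = 54/6 = 9; σ²_D = ((22−4)/6)² = 9.000
te_E = (4 + 4·9 + 20)/6 = 60/6 = 10; σ²_E = ((20−4)/6)² = 7.111
te_F = (11 + 4·13 + 15)/6 = 78/6 = 13; σ²_F = ((15−11)/6)² = 0.444
te_G = (10 + 4·13 + 16)/6 = 78/6 = 13; σ²_G = ((16−10)/6)² = 1.000

Forward pass:
ES_A = 0; EF_A = 5
ES_B = 0; EF_B = 12
ES_C = max(EF_A=5, EF_B=12) = 12; EF_C = 12+11 = 23
ES_D = 23; EF_D = 23+9 = 32
ES_E = 32; EF_E = 32+10 = 42
ES_F = 12; EF_F = 12+13 = 25
ES_G = max(EF_A=5, EF_E=42, EF_F=25) = 42; EF_G = 42+13 = 55
Expected project duration μ = 55 days. Critical path: B → C → D → E → G.

Variance along critical path = 0.111 + 7.111 + 9.000 + 7.111 + 1.000 = 24.333
σ = √24.333 = 4.933 days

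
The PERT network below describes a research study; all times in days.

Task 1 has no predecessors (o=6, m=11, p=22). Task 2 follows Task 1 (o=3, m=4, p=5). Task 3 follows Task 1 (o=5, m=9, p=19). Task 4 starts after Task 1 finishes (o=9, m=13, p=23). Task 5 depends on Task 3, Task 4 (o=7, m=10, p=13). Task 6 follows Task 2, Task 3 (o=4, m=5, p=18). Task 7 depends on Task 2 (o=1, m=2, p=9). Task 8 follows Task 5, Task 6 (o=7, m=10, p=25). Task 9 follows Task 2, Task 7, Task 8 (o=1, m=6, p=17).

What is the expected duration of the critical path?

te_Task 1 = (6 + 4·11 + 22)/6 = 72/6 = 12
te_Task 2 = (3 + 4·4 + 5)/6 = 24/6 = 4
te_Task 3 = (5 + 4·9 + 19)/6 = 60/6 = 10
te_Task 4 = (9 + 4·13 + 23)/6 = 84/6 = 14
te_Task 5 = (7 + 4·10 + 13)/6 = 60/6 = 10
te_Task 6 = (4 + 4·5 + 18)/6 = 42/6 = 7
te_Task 7 = (1 + 4·2 + 9)/6 = 18/6 = 3
te_Task 8 = (7 + 4·10 + 25)/6 = 72/6 = 12
te_Task 9 = (1 + 4·6 + 17)/6 = 42/6 = 7

Forward pass:
ES_Task 1 = 0; EF_Task 1 = 12
ES_Task 2 = 12; EF_Task 2 = 12+4 = 16
ES_Task 3 = 12; EF_Task 3 = 12+10 = 22
ES_Task 4 = 12; EF_Task 4 = 12+14 = 26
ES_Task 5 = max(EF_Task 3=22, EF_Task 4=26) = 26; EF_Task 5 = 26+10 = 36
ES_Task 6 = max(EF_Task 2=16, EF_Task 3=22) = 22; EF_Task 6 = 22+7 = 29
ES_Task 7 = 16; EF_Task 7 = 16+3 = 19
ES_Task 8 = max(EF_Task 5=36, EF_Task 6=29) = 36; EF_Task 8 = 36+12 = 48
ES_Task 9 = max(EF_Task 2=16, EF_Task 7=19, EF_Task 8=48) = 48; EF_Task 9 = 48+7 = 55
Expected project duration μ = 55 days. Critical path: Task 1 → Task 4 → Task 5 → Task 8 → Task 9.

55 days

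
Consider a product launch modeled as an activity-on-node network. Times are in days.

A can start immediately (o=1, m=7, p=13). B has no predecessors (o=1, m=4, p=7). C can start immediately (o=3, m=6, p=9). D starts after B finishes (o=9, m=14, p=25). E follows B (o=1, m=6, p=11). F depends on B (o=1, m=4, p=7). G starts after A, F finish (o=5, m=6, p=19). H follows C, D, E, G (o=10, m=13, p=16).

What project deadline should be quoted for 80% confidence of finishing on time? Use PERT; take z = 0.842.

34.5 days

te_A = (1 + 4·7 + 13)/6 = 42/6 = 7; σ²_A = ((13−1)/6)² = 4.000
te_B = (1 + 4·4 + 7)/6 = 24/6 = 4; σ²_B = ((7−1)/6)² = 1.000
te_C = (3 + 4·6 + 9)/6 = 36/6 = 6; σ²_C = ((9−3)/6)² = 1.000
te_D = (9 + 4·14 + 25)/6 = 90/6 = 15; σ²_D = ((25−9)/6)² = 7.111
te_E = (1 + 4·6 + 11)/6 = 36/6 = 6; σ²_E = ((11−1)/6)² = 2.778
te_F = (1 + 4·4 + 7)/6 = 24/6 = 4; σ²_F = ((7−1)/6)² = 1.000
te_G = (5 + 4·6 + 19)/6 = 48/6 = 8; σ²_G = ((19−5)/6)² = 5.444
te_H = (10 + 4·13 + 16)/6 = 78/6 = 13; σ²_H = ((16−10)/6)² = 1.000

Forward pass:
ES_A = 0; EF_A = 7
ES_B = 0; EF_B = 4
ES_C = 0; EF_C = 6
ES_D = 4; EF_D = 4+15 = 19
ES_E = 4; EF_E = 4+6 = 10
ES_F = 4; EF_F = 4+4 = 8
ES_G = max(EF_A=7, EF_F=8) = 8; EF_G = 8+8 = 16
ES_H = max(EF_C=6, EF_D=19, EF_E=10, EF_G=16) = 19; EF_H = 19+13 = 32
Expected project duration μ = 32 days. Critical path: B → D → H.

Variance along critical path = 1.000 + 7.111 + 1.000 = 9.111; σ = 3.018 days.
D = μ + z·σ = 32 + 0.842·3.018 = 34.5 days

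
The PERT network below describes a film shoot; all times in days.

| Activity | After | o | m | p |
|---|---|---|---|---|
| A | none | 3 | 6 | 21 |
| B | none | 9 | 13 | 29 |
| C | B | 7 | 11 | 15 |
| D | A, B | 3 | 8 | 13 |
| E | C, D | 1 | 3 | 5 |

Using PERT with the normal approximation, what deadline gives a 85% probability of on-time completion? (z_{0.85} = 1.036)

te_A = (3 + 4·6 + 21)/6 = 48/6 = 8; σ²_A = ((21−3)/6)² = 9.000
te_B = (9 + 4·13 + 29)/6 = 90/6 = 15; σ²_B = ((29−9)/6)² = 11.111
te_C = (7 + 4·11 + 15)/6 = 66/6 = 11; σ²_C = ((15−7)/6)² = 1.778
te_D = (3 + 4·8 + 13)/6 = 48/6 = 8; σ²_D = ((13−3)/6)² = 2.778
te_E = (1 + 4·3 + 5)/6 = 18/6 = 3; σ²_E = ((5−1)/6)² = 0.444

Forward pass:
ES_A = 0; EF_A = 8
ES_B = 0; EF_B = 15
ES_C = 15; EF_C = 15+11 = 26
ES_D = max(EF_A=8, EF_B=15) = 15; EF_D = 15+8 = 23
ES_E = max(EF_C=26, EF_D=23) = 26; EF_E = 26+3 = 29
Expected project duration μ = 29 days. Critical path: B → C → E.

Variance along critical path = 11.111 + 1.778 + 0.444 = 13.333; σ = 3.651 days.
D = μ + z·σ = 29 + 1.036·3.651 = 32.8 days

32.8 days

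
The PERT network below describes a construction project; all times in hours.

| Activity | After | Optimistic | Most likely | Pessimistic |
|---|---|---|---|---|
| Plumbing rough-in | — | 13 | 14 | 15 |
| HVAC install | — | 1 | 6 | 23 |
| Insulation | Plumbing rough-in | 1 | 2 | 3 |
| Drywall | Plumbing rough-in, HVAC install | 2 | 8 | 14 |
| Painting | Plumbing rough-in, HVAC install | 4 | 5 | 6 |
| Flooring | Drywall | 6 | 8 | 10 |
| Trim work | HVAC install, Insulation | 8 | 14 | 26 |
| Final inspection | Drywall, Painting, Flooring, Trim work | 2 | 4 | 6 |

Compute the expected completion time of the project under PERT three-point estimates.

35 hours

te_Plumbing rough-in = (13 + 4·14 + 15)/6 = 84/6 = 14
te_HVAC install = (1 + 4·6 + 23)/6 = 48/6 = 8
te_Insulation = (1 + 4·2 + 3)/6 = 12/6 = 2
te_Drywall = (2 + 4·8 + 14)/6 = 48/6 = 8
te_Painting = (4 + 4·5 + 6)/6 = 30/6 = 5
te_Flooring = (6 + 4·8 + 10)/6 = 48/6 = 8
te_Trim work = (8 + 4·14 + 26)/6 = 90/6 = 15
te_Final inspection = (2 + 4·4 + 6)/6 = 24/6 = 4

Forward pass:
ES_Plumbing rough-in = 0; EF_Plumbing rough-in = 14
ES_HVAC install = 0; EF_HVAC install = 8
ES_Insulation = 14; EF_Insulation = 14+2 = 16
ES_Drywall = max(EF_Plumbing rough-in=14, EF_HVAC install=8) = 14; EF_Drywall = 14+8 = 22
ES_Painting = max(EF_Plumbing rough-in=14, EF_HVAC install=8) = 14; EF_Painting = 14+5 = 19
ES_Flooring = 22; EF_Flooring = 22+8 = 30
ES_Trim work = max(EF_HVAC install=8, EF_Insulation=16) = 16; EF_Trim work = 16+15 = 31
ES_Final inspection = max(EF_Drywall=22, EF_Painting=19, EF_Flooring=30, EF_Trim work=31) = 31; EF_Final inspection = 31+4 = 35
Expected project duration μ = 35 hours. Critical path: Plumbing rough-in → Insulation → Trim work → Final inspection.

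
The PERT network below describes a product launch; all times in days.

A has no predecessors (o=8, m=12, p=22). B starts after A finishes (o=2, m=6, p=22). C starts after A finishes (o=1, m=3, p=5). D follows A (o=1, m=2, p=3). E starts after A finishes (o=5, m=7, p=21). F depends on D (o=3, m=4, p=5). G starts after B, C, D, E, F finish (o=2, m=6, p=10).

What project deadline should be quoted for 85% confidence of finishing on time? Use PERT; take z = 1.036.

31.9 days

te_A = (8 + 4·12 + 22)/6 = 78/6 = 13; σ²_A = ((22−8)/6)² = 5.444
te_B = (2 + 4·6 + 22)/6 = 48/6 = 8; σ²_B = ((22−2)/6)² = 11.111
te_C = (1 + 4·3 + 5)/6 = 18/6 = 3; σ²_C = ((5−1)/6)² = 0.444
te_D = (1 + 4·2 + 3)/6 = 12/6 = 2; σ²_D = ((3−1)/6)² = 0.111
te_E = (5 + 4·7 + 21)/6 = 54/6 = 9; σ²_E = ((21−5)/6)² = 7.111
te_F = (3 + 4·4 + 5)/6 = 24/6 = 4; σ²_F = ((5−3)/6)² = 0.111
te_G = (2 + 4·6 + 10)/6 = 36/6 = 6; σ²_G = ((10−2)/6)² = 1.778

Forward pass:
ES_A = 0; EF_A = 13
ES_B = 13; EF_B = 13+8 = 21
ES_C = 13; EF_C = 13+3 = 16
ES_D = 13; EF_D = 13+2 = 15
ES_E = 13; EF_E = 13+9 = 22
ES_F = 15; EF_F = 15+4 = 19
ES_G = max(EF_B=21, EF_C=16, EF_D=15, EF_E=22, EF_F=19) = 22; EF_G = 22+6 = 28
Expected project duration μ = 28 days. Critical path: A → E → G.

Variance along critical path = 5.444 + 7.111 + 1.778 = 14.333; σ = 3.786 days.
D = μ + z·σ = 28 + 1.036·3.786 = 31.9 days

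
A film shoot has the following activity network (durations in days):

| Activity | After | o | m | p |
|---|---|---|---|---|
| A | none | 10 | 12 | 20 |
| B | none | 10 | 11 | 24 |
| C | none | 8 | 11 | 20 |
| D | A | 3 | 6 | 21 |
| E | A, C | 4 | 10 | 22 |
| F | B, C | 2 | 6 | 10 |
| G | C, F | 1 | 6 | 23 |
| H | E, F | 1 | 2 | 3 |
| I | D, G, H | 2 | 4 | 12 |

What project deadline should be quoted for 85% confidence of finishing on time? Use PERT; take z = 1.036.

37.0 days

te_A = (10 + 4·12 + 20)/6 = 78/6 = 13; σ²_A = ((20−10)/6)² = 2.778
te_B = (10 + 4·11 + 24)/6 = 78/6 = 13; σ²_B = ((24−10)/6)² = 5.444
te_C = (8 + 4·11 + 20)/6 = 72/6 = 12; σ²_C = ((20−8)/6)² = 4.000
te_D = (3 + 4·6 + 21)/6 = 48/6 = 8; σ²_D = ((21−3)/6)² = 9.000
te_E = (4 + 4·10 + 22)/6 = 66/6 = 11; σ²_E = ((22−4)/6)² = 9.000
te_F = (2 + 4·6 + 10)/6 = 36/6 = 6; σ²_F = ((10−2)/6)² = 1.778
te_G = (1 + 4·6 + 23)/6 = 48/6 = 8; σ²_G = ((23−1)/6)² = 13.444
te_H = (1 + 4·2 + 3)/6 = 12/6 = 2; σ²_H = ((3−1)/6)² = 0.111
te_I = (2 + 4·4 + 12)/6 = 30/6 = 5; σ²_I = ((12−2)/6)² = 2.778

Forward pass:
ES_A = 0; EF_A = 13
ES_B = 0; EF_B = 13
ES_C = 0; EF_C = 12
ES_D = 13; EF_D = 13+8 = 21
ES_E = max(EF_A=13, EF_C=12) = 13; EF_E = 13+11 = 24
ES_F = max(EF_B=13, EF_C=12) = 13; EF_F = 13+6 = 19
ES_G = max(EF_C=12, EF_F=19) = 19; EF_G = 19+8 = 27
ES_H = max(EF_E=24, EF_F=19) = 24; EF_H = 24+2 = 26
ES_I = max(EF_D=21, EF_G=27, EF_H=26) = 27; EF_I = 27+5 = 32
Expected project duration μ = 32 days. Critical path: B → F → G → I.

Variance along critical path = 5.444 + 1.778 + 13.444 + 2.778 = 23.444; σ = 4.842 days.
D = μ + z·σ = 32 + 1.036·4.842 = 37.0 days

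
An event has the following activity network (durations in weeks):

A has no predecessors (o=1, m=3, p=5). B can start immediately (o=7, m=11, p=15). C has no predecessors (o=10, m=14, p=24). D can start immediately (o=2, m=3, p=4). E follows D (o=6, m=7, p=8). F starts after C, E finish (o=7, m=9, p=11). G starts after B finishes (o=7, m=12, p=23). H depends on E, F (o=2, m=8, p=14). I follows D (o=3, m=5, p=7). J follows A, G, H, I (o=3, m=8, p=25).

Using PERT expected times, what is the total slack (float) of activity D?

te_A = (1 + 4·3 + 5)/6 = 18/6 = 3
te_B = (7 + 4·11 + 15)/6 = 66/6 = 11
te_C = (10 + 4·14 + 24)/6 = 90/6 = 15
te_D = (2 + 4·3 + 4)/6 = 18/6 = 3
te_E = (6 + 4·7 + 8)/6 = 42/6 = 7
te_F = (7 + 4·9 + 11)/6 = 54/6 = 9
te_G = (7 + 4·12 + 23)/6 = 78/6 = 13
te_H = (2 + 4·8 + 14)/6 = 48/6 = 8
te_I = (3 + 4·5 + 7)/6 = 30/6 = 5
te_J = (3 + 4·8 + 25)/6 = 60/6 = 10

Forward pass:
ES_A = 0; EF_A = 3
ES_B = 0; EF_B = 11
ES_C = 0; EF_C = 15
ES_D = 0; EF_D = 3
ES_E = 3; EF_E = 3+7 = 10
ES_F = max(EF_C=15, EF_E=10) = 15; EF_F = 15+9 = 24
ES_G = 11; EF_G = 11+13 = 24
ES_H = max(EF_E=10, EF_F=24) = 24; EF_H = 24+8 = 32
ES_I = 3; EF_I = 3+5 = 8
ES_J = max(EF_A=3, EF_G=24, EF_H=32, EF_I=8) = 32; EF_J = 32+10 = 42
Expected project duration μ = 42 weeks. Critical path: C → F → H → J.

Backward pass:
LF_J = 42; LS_J = 42−10 = 32
LF_I = LS_J = 32; LS_I = 32−5 = 27
LF_H = LS_J = 32; LS_H = 32−8 = 24
LF_G = LS_J = 32; LS_G = 32−13 = 19
LF_F = LS_H = 24; LS_F = 24−9 = 15
LF_E = min(LS_F=15, LS_H=24) = 15; LS_E = 15−7 = 8
LF_D = min(LS_E=8, LS_I=27) = 8; LS_D = 8−3 = 5
LF_C = LS_F = 15; LS_C = 15−15 = 0
LF_B = LS_G = 19; LS_B = 19−11 = 8
LF_A = LS_J = 32; LS_A = 32−3 = 29
Slack_D = LS_D − ES_D = 5 − 0 = 5

5 weeks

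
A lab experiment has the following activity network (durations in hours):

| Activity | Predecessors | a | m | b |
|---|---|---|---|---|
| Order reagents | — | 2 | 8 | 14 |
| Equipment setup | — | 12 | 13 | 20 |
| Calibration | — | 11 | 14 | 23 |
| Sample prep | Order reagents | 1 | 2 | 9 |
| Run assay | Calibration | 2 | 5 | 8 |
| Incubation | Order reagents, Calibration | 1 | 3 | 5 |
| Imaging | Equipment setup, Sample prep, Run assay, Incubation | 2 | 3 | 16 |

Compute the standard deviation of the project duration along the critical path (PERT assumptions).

te_Order reagents = (2 + 4·8 + 14)/6 = 48/6 = 8; σ²_Order reagents = ((14−2)/6)² = 4.000
te_Equipment setup = (12 + 4·13 + 20)/6 = 84/6 = 14; σ²_Equipment setup = ((20−12)/6)² = 1.778
te_Calibration = (11 + 4·14 + 23)/6 = 90/6 = 15; σ²_Calibration = ((23−11)/6)² = 4.000
te_Sample prep = (1 + 4·2 + 9)/6 = 18/6 = 3; σ²_Sample prep = ((9−1)/6)² = 1.778
te_Run assay = (2 + 4·5 + 8)/6 = 30/6 = 5; σ²_Run assay = ((8−2)/6)² = 1.000
te_Incubation = (1 + 4·3 + 5)/6 = 18/6 = 3; σ²_Incubation = ((5−1)/6)² = 0.444
te_Imaging = (2 + 4·3 + 16)/6 = 30/6 = 5; σ²_Imaging = ((16−2)/6)² = 5.444

Forward pass:
ES_Order reagents = 0; EF_Order reagents = 8
ES_Equipment setup = 0; EF_Equipment setup = 14
ES_Calibration = 0; EF_Calibration = 15
ES_Sample prep = 8; EF_Sample prep = 8+3 = 11
ES_Run assay = 15; EF_Run assay = 15+5 = 20
ES_Incubation = max(EF_Order reagents=8, EF_Calibration=15) = 15; EF_Incubation = 15+3 = 18
ES_Imaging = max(EF_Equipment setup=14, EF_Sample prep=11, EF_Run assay=20, EF_Incubation=18) = 20; EF_Imaging = 20+5 = 25
Expected project duration μ = 25 hours. Critical path: Calibration → Run assay → Imaging.

Variance along critical path = 4.000 + 1.000 + 5.444 = 10.444
σ = √10.444 = 3.232 hours

3.23 hours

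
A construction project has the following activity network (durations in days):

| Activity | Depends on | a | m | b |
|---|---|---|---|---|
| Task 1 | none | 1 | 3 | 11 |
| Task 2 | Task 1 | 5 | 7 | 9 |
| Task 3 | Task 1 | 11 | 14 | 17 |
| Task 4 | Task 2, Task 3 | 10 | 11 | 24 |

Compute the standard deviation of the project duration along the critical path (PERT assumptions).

te_Task 1 = (1 + 4·3 + 11)/6 = 24/6 = 4; σ²_Task 1 = ((11−1)/6)² = 2.778
te_Task 2 = (5 + 4·7 + 9)/6 = 42/6 = 7; σ²_Task 2 = ((9−5)/6)² = 0.444
te_Task 3 = (11 + 4·14 + 17)/6 = 84/6 = 14; σ²_Task 3 = ((17−11)/6)² = 1.000
te_Task 4 = (10 + 4·11 + 24)/6 = 78/6 = 13; σ²_Task 4 = ((24−10)/6)² = 5.444

Forward pass:
ES_Task 1 = 0; EF_Task 1 = 4
ES_Task 2 = 4; EF_Task 2 = 4+7 = 11
ES_Task 3 = 4; EF_Task 3 = 4+14 = 18
ES_Task 4 = max(EF_Task 2=11, EF_Task 3=18) = 18; EF_Task 4 = 18+13 = 31
Expected project duration μ = 31 days. Critical path: Task 1 → Task 3 → Task 4.

Variance along critical path = 2.778 + 1.000 + 5.444 = 9.222
σ = √9.222 = 3.037 days

3.04 days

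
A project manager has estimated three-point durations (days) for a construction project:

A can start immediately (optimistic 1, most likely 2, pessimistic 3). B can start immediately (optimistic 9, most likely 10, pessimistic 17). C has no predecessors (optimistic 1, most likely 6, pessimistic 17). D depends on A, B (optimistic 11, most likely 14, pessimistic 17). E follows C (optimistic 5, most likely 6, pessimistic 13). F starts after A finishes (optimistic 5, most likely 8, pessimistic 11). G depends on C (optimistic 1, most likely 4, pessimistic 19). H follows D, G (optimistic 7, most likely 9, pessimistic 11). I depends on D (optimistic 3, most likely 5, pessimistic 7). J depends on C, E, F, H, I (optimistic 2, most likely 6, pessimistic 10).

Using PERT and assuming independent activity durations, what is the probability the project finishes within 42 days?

0.814

te_A = (1 + 4·2 + 3)/6 = 12/6 = 2; σ²_A = ((3−1)/6)² = 0.111
te_B = (9 + 4·10 + 17)/6 = 66/6 = 11; σ²_B = ((17−9)/6)² = 1.778
te_C = (1 + 4·6 + 17)/6 = 42/6 = 7; σ²_C = ((17−1)/6)² = 7.111
te_D = (11 + 4·14 + 17)/6 = 84/6 = 14; σ²_D = ((17−11)/6)² = 1.000
te_E = (5 + 4·6 + 13)/6 = 42/6 = 7; σ²_E = ((13−5)/6)² = 1.778
te_F = (5 + 4·8 + 11)/6 = 48/6 = 8; σ²_F = ((11−5)/6)² = 1.000
te_G = (1 + 4·4 + 19)/6 = 36/6 = 6; σ²_G = ((19−1)/6)² = 9.000
te_H = (7 + 4·9 + 11)/6 = 54/6 = 9; σ²_H = ((11−7)/6)² = 0.444
te_I = (3 + 4·5 + 7)/6 = 30/6 = 5; σ²_I = ((7−3)/6)² = 0.444
te_J = (2 + 4·6 + 10)/6 = 36/6 = 6; σ²_J = ((10−2)/6)² = 1.778

Forward pass:
ES_A = 0; EF_A = 2
ES_B = 0; EF_B = 11
ES_C = 0; EF_C = 7
ES_D = max(EF_A=2, EF_B=11) = 11; EF_D = 11+14 = 25
ES_E = 7; EF_E = 7+7 = 14
ES_F = 2; EF_F = 2+8 = 10
ES_G = 7; EF_G = 7+6 = 13
ES_H = max(EF_D=25, EF_G=13) = 25; EF_H = 25+9 = 34
ES_I = 25; EF_I = 25+5 = 30
ES_J = max(EF_C=7, EF_E=14, EF_F=10, EF_H=34, EF_I=30) = 34; EF_J = 34+6 = 40
Expected project duration μ = 40 days. Critical path: B → D → H → J.

Variance along critical path = 1.778 + 1.000 + 0.444 + 1.778 = 5.000; σ = √5.000 = 2.236 days.
Z = (42 − 40) / 2.236 = 0.894
P(T ≤ 42) = Φ(0.894) ≈ 0.814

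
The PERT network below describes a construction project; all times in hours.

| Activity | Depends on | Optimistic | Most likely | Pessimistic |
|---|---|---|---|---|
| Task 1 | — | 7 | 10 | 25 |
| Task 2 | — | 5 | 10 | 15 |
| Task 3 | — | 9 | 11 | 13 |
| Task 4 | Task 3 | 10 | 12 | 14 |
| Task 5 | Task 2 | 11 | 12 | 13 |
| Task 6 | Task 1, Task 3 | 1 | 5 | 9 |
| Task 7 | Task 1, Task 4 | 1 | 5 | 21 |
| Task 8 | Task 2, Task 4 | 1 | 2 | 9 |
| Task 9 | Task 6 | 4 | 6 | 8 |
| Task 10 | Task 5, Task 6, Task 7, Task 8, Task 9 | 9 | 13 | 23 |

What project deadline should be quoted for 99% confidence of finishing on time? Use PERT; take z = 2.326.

te_Task 1 = (7 + 4·10 + 25)/6 = 72/6 = 12; σ²_Task 1 = ((25−7)/6)² = 9.000
te_Task 2 = (5 + 4·10 + 15)/6 = 60/6 = 10; σ²_Task 2 = ((15−5)/6)² = 2.778
te_Task 3 = (9 + 4·11 + 13)/6 = 66/6 = 11; σ²_Task 3 = ((13−9)/6)² = 0.444
te_Task 4 = (10 + 4·12 + 14)/6 = 72/6 = 12; σ²_Task 4 = ((14−10)/6)² = 0.444
te_Task 5 = (11 + 4·12 + 13)/6 = 72/6 = 12; σ²_Task 5 = ((13−11)/6)² = 0.111
te_Task 6 = (1 + 4·5 + 9)/6 = 30/6 = 5; σ²_Task 6 = ((9−1)/6)² = 1.778
te_Task 7 = (1 + 4·5 + 21)/6 = 42/6 = 7; σ²_Task 7 = ((21−1)/6)² = 11.111
te_Task 8 = (1 + 4·2 + 9)/6 = 18/6 = 3; σ²_Task 8 = ((9−1)/6)² = 1.778
te_Task 9 = (4 + 4·6 + 8)/6 = 36/6 = 6; σ²_Task 9 = ((8−4)/6)² = 0.444
te_Task 10 = (9 + 4·13 + 23)/6 = 84/6 = 14; σ²_Task 10 = ((23−9)/6)² = 5.444

Forward pass:
ES_Task 1 = 0; EF_Task 1 = 12
ES_Task 2 = 0; EF_Task 2 = 10
ES_Task 3 = 0; EF_Task 3 = 11
ES_Task 4 = 11; EF_Task 4 = 11+12 = 23
ES_Task 5 = 10; EF_Task 5 = 10+12 = 22
ES_Task 6 = max(EF_Task 1=12, EF_Task 3=11) = 12; EF_Task 6 = 12+5 = 17
ES_Task 7 = max(EF_Task 1=12, EF_Task 4=23) = 23; EF_Task 7 = 23+7 = 30
ES_Task 8 = max(EF_Task 2=10, EF_Task 4=23) = 23; EF_Task 8 = 23+3 = 26
ES_Task 9 = 17; EF_Task 9 = 17+6 = 23
ES_Task 10 = max(EF_Task 5=22, EF_Task 6=17, EF_Task 7=30, EF_Task 8=26, EF_Task 9=23) = 30; EF_Task 10 = 30+14 = 44
Expected project duration μ = 44 hours. Critical path: Task 3 → Task 4 → Task 7 → Task 10.

Variance along critical path = 0.444 + 0.444 + 11.111 + 5.444 = 17.444; σ = 4.177 hours.
D = μ + z·σ = 44 + 2.326·4.177 = 53.7 hours

53.7 hours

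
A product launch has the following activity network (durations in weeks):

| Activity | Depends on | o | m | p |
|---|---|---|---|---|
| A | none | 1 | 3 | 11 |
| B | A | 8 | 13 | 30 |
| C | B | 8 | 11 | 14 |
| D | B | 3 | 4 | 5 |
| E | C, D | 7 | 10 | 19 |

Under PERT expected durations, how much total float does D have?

te_A = (1 + 4·3 + 11)/6 = 24/6 = 4
te_B = (8 + 4·13 + 30)/6 = 90/6 = 15
te_C = (8 + 4·11 + 14)/6 = 66/6 = 11
te_D = (3 + 4·4 + 5)/6 = 24/6 = 4
te_E = (7 + 4·10 + 19)/6 = 66/6 = 11

Forward pass:
ES_A = 0; EF_A = 4
ES_B = 4; EF_B = 4+15 = 19
ES_C = 19; EF_C = 19+11 = 30
ES_D = 19; EF_D = 19+4 = 23
ES_E = max(EF_C=30, EF_D=23) = 30; EF_E = 30+11 = 41
Expected project duration μ = 41 weeks. Critical path: A → B → C → E.

Backward pass:
LF_E = 41; LS_E = 41−11 = 30
LF_D = LS_E = 30; LS_D = 30−4 = 26
LF_C = LS_E = 30; LS_C = 30−11 = 19
LF_B = min(LS_C=19, LS_D=26) = 19; LS_B = 19−15 = 4
LF_A = LS_B = 4; LS_A = 4−4 = 0
Slack_D = LS_D − ES_D = 26 − 19 = 7

7 weeks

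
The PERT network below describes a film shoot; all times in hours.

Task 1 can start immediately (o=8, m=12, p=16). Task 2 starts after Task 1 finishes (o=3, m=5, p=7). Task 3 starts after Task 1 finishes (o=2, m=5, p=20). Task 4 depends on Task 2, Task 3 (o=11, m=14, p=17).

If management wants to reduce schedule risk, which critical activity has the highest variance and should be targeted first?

te_Task 1 = (8 + 4·12 + 16)/6 = 72/6 = 12; σ²_Task 1 = ((16−8)/6)² = 1.778
te_Task 2 = (3 + 4·5 + 7)/6 = 30/6 = 5; σ²_Task 2 = ((7−3)/6)² = 0.444
te_Task 3 = (2 + 4·5 + 20)/6 = 42/6 = 7; σ²_Task 3 = ((20−2)/6)² = 9.000
te_Task 4 = (11 + 4·14 + 17)/6 = 84/6 = 14; σ²_Task 4 = ((17−11)/6)² = 1.000

Forward pass:
ES_Task 1 = 0; EF_Task 1 = 12
ES_Task 2 = 12; EF_Task 2 = 12+5 = 17
ES_Task 3 = 12; EF_Task 3 = 12+7 = 19
ES_Task 4 = max(EF_Task 2=17, EF_Task 3=19) = 19; EF_Task 4 = 19+14 = 33
Expected project duration μ = 33 hours. Critical path: Task 1 → Task 3 → Task 4.

Variances on critical path: σ²_Task 1=1.778, σ²_Task 3=9.000, σ²_Task 4=1.000.
Largest is σ²_Task 3 = 9.000.

Task 3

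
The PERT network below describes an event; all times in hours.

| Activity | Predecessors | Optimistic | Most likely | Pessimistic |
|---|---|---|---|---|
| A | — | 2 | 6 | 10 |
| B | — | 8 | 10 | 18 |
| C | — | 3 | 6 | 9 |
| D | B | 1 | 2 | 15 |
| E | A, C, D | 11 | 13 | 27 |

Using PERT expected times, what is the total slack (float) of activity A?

te_A = (2 + 4·6 + 10)/6 = 36/6 = 6
te_B = (8 + 4·10 + 18)/6 = 66/6 = 11
te_C = (3 + 4·6 + 9)/6 = 36/6 = 6
te_D = (1 + 4·2 + 15)/6 = 24/6 = 4
te_E = (11 + 4·13 + 27)/6 = 90/6 = 15

Forward pass:
ES_A = 0; EF_A = 6
ES_B = 0; EF_B = 11
ES_C = 0; EF_C = 6
ES_D = 11; EF_D = 11+4 = 15
ES_E = max(EF_A=6, EF_C=6, EF_D=15) = 15; EF_E = 15+15 = 30
Expected project duration μ = 30 hours. Critical path: B → D → E.

Backward pass:
LF_E = 30; LS_E = 30−15 = 15
LF_D = LS_E = 15; LS_D = 15−4 = 11
LF_C = LS_E = 15; LS_C = 15−6 = 9
LF_B = LS_D = 11; LS_B = 11−11 = 0
LF_A = LS_E = 15; LS_A = 15−6 = 9
Slack_A = LS_A − ES_A = 9 − 0 = 9

9 hours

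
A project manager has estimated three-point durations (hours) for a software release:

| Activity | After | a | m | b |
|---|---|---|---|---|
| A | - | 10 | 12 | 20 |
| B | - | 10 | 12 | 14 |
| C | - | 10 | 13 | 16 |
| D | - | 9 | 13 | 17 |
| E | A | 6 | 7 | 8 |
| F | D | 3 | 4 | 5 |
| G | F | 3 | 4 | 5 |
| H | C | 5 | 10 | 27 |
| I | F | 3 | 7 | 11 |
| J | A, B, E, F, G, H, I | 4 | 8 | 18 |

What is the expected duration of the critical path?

te_A = (10 + 4·12 + 20)/6 = 78/6 = 13
te_B = (10 + 4·12 + 14)/6 = 72/6 = 12
te_C = (10 + 4·13 + 16)/6 = 78/6 = 13
te_D = (9 + 4·13 + 17)/6 = 78/6 = 13
te_E = (6 + 4·7 + 8)/6 = 42/6 = 7
te_F = (3 + 4·4 + 5)/6 = 24/6 = 4
te_G = (3 + 4·4 + 5)/6 = 24/6 = 4
te_H = (5 + 4·10 + 27)/6 = 72/6 = 12
te_I = (3 + 4·7 + 11)/6 = 42/6 = 7
te_J = (4 + 4·8 + 18)/6 = 54/6 = 9

Forward pass:
ES_A = 0; EF_A = 13
ES_B = 0; EF_B = 12
ES_C = 0; EF_C = 13
ES_D = 0; EF_D = 13
ES_E = 13; EF_E = 13+7 = 20
ES_F = 13; EF_F = 13+4 = 17
ES_G = 17; EF_G = 17+4 = 21
ES_H = 13; EF_H = 13+12 = 25
ES_I = 17; EF_I = 17+7 = 24
ES_J = max(EF_A=13, EF_B=12, EF_E=20, EF_F=17, EF_G=21, EF_H=25, EF_I=24) = 25; EF_J = 25+9 = 34
Expected project duration μ = 34 hours. Critical path: C → H → J.

34 hours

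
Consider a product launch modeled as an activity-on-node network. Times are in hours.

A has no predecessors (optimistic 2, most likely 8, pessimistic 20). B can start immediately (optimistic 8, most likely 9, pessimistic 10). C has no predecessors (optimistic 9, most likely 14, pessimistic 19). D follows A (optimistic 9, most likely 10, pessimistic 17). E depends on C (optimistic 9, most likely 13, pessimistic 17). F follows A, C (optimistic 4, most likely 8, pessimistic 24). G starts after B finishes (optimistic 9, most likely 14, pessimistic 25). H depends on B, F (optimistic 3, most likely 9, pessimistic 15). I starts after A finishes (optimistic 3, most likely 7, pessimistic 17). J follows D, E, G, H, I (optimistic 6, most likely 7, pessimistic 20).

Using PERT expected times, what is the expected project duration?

42 hours

te_A = (2 + 4·8 + 20)/6 = 54/6 = 9
te_B = (8 + 4·9 + 10)/6 = 54/6 = 9
te_C = (9 + 4·14 + 19)/6 = 84/6 = 14
te_D = (9 + 4·10 + 17)/6 = 66/6 = 11
te_E = (9 + 4·13 + 17)/6 = 78/6 = 13
te_F = (4 + 4·8 + 24)/6 = 60/6 = 10
te_G = (9 + 4·14 + 25)/6 = 90/6 = 15
te_H = (3 + 4·9 + 15)/6 = 54/6 = 9
te_I = (3 + 4·7 + 17)/6 = 48/6 = 8
te_J = (6 + 4·7 + 20)/6 = 54/6 = 9

Forward pass:
ES_A = 0; EF_A = 9
ES_B = 0; EF_B = 9
ES_C = 0; EF_C = 14
ES_D = 9; EF_D = 9+11 = 20
ES_E = 14; EF_E = 14+13 = 27
ES_F = max(EF_A=9, EF_C=14) = 14; EF_F = 14+10 = 24
ES_G = 9; EF_G = 9+15 = 24
ES_H = max(EF_B=9, EF_F=24) = 24; EF_H = 24+9 = 33
ES_I = 9; EF_I = 9+8 = 17
ES_J = max(EF_D=20, EF_E=27, EF_G=24, EF_H=33, EF_I=17) = 33; EF_J = 33+9 = 42
Expected project duration μ = 42 hours. Critical path: C → F → H → J.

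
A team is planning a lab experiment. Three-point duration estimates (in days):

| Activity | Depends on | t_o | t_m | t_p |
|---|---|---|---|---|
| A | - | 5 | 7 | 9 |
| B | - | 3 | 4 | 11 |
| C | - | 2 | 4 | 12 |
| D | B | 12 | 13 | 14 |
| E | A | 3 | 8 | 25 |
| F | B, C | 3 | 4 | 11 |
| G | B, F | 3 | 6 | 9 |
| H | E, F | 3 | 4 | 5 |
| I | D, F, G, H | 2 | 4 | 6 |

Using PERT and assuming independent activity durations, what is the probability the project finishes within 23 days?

0.299

te_A = (5 + 4·7 + 9)/6 = 42/6 = 7; σ²_A = ((9−5)/6)² = 0.444
te_B = (3 + 4·4 + 11)/6 = 30/6 = 5; σ²_B = ((11−3)/6)² = 1.778
te_C = (2 + 4·4 + 12)/6 = 30/6 = 5; σ²_C = ((12−2)/6)² = 2.778
te_D = (12 + 4·13 + 14)/6 = 78/6 = 13; σ²_D = ((14−12)/6)² = 0.111
te_E = (3 + 4·8 + 25)/6 = 60/6 = 10; σ²_E = ((25−3)/6)² = 13.444
te_F = (3 + 4·4 + 11)/6 = 30/6 = 5; σ²_F = ((11−3)/6)² = 1.778
te_G = (3 + 4·6 + 9)/6 = 36/6 = 6; σ²_G = ((9−3)/6)² = 1.000
te_H = (3 + 4·4 + 5)/6 = 24/6 = 4; σ²_H = ((5−3)/6)² = 0.111
te_I = (2 + 4·4 + 6)/6 = 24/6 = 4; σ²_I = ((6−2)/6)² = 0.444

Forward pass:
ES_A = 0; EF_A = 7
ES_B = 0; EF_B = 5
ES_C = 0; EF_C = 5
ES_D = 5; EF_D = 5+13 = 18
ES_E = 7; EF_E = 7+10 = 17
ES_F = max(EF_B=5, EF_C=5) = 5; EF_F = 5+5 = 10
ES_G = max(EF_B=5, EF_F=10) = 10; EF_G = 10+6 = 16
ES_H = max(EF_E=17, EF_F=10) = 17; EF_H = 17+4 = 21
ES_I = max(EF_D=18, EF_F=10, EF_G=16, EF_H=21) = 21; EF_I = 21+4 = 25
Expected project duration μ = 25 days. Critical path: A → E → H → I.

Variance along critical path = 0.444 + 13.444 + 0.111 + 0.444 = 14.444; σ = √14.444 = 3.801 days.
Z = (23 − 25) / 3.801 = -0.526
P(T ≤ 23) = Φ(-0.526) ≈ 0.299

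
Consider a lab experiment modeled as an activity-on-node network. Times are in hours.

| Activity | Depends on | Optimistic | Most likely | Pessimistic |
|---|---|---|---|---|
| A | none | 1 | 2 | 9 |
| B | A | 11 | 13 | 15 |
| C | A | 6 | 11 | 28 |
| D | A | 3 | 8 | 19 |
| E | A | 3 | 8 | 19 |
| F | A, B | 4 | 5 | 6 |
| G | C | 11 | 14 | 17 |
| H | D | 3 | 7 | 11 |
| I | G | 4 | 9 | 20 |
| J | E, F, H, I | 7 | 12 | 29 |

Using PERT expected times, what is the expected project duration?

54 hours

te_A = (1 + 4·2 + 9)/6 = 18/6 = 3
te_B = (11 + 4·13 + 15)/6 = 78/6 = 13
te_C = (6 + 4·11 + 28)/6 = 78/6 = 13
te_D = (3 + 4·8 + 19)/6 = 54/6 = 9
te_E = (3 + 4·8 + 19)/6 = 54/6 = 9
te_F = (4 + 4·5 + 6)/6 = 30/6 = 5
te_G = (11 + 4·14 + 17)/6 = 84/6 = 14
te_H = (3 + 4·7 + 11)/6 = 42/6 = 7
te_I = (4 + 4·9 + 20)/6 = 60/6 = 10
te_J = (7 + 4·12 + 29)/6 = 84/6 = 14

Forward pass:
ES_A = 0; EF_A = 3
ES_B = 3; EF_B = 3+13 = 16
ES_C = 3; EF_C = 3+13 = 16
ES_D = 3; EF_D = 3+9 = 12
ES_E = 3; EF_E = 3+9 = 12
ES_F = max(EF_A=3, EF_B=16) = 16; EF_F = 16+5 = 21
ES_G = 16; EF_G = 16+14 = 30
ES_H = 12; EF_H = 12+7 = 19
ES_I = 30; EF_I = 30+10 = 40
ES_J = max(EF_E=12, EF_F=21, EF_H=19, EF_I=40) = 40; EF_J = 40+14 = 54
Expected project duration μ = 54 hours. Critical path: A → C → G → I → J.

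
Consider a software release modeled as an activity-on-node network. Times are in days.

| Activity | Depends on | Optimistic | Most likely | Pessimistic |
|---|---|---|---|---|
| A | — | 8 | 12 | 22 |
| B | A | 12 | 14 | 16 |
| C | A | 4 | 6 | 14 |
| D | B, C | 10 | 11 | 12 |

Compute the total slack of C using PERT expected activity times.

te_A = (8 + 4·12 + 22)/6 = 78/6 = 13
te_B = (12 + 4·14 + 16)/6 = 84/6 = 14
te_C = (4 + 4·6 + 14)/6 = 42/6 = 7
te_D = (10 + 4·11 + 12)/6 = 66/6 = 11

Forward pass:
ES_A = 0; EF_A = 13
ES_B = 13; EF_B = 13+14 = 27
ES_C = 13; EF_C = 13+7 = 20
ES_D = max(EF_B=27, EF_C=20) = 27; EF_D = 27+11 = 38
Expected project duration μ = 38 days. Critical path: A → B → D.

Backward pass:
LF_D = 38; LS_D = 38−11 = 27
LF_C = LS_D = 27; LS_C = 27−7 = 20
LF_B = LS_D = 27; LS_B = 27−14 = 13
LF_A = min(LS_B=13, LS_C=20) = 13; LS_A = 13−13 = 0
Slack_C = LS_C − ES_C = 20 − 13 = 7

7 days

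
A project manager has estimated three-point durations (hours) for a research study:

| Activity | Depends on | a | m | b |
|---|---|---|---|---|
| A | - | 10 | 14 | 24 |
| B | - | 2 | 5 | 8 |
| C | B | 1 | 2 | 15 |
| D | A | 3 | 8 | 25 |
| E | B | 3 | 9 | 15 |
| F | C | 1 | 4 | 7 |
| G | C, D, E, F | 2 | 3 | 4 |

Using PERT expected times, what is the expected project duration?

te_A = (10 + 4·14 + 24)/6 = 90/6 = 15
te_B = (2 + 4·5 + 8)/6 = 30/6 = 5
te_C = (1 + 4·2 + 15)/6 = 24/6 = 4
te_D = (3 + 4·8 + 25)/6 = 60/6 = 10
te_E = (3 + 4·9 + 15)/6 = 54/6 = 9
te_F = (1 + 4·4 + 7)/6 = 24/6 = 4
te_G = (2 + 4·3 + 4)/6 = 18/6 = 3

Forward pass:
ES_A = 0; EF_A = 15
ES_B = 0; EF_B = 5
ES_C = 5; EF_C = 5+4 = 9
ES_D = 15; EF_D = 15+10 = 25
ES_E = 5; EF_E = 5+9 = 14
ES_F = 9; EF_F = 9+4 = 13
ES_G = max(EF_C=9, EF_D=25, EF_E=14, EF_F=13) = 25; EF_G = 25+3 = 28
Expected project duration μ = 28 hours. Critical path: A → D → G.

28 hours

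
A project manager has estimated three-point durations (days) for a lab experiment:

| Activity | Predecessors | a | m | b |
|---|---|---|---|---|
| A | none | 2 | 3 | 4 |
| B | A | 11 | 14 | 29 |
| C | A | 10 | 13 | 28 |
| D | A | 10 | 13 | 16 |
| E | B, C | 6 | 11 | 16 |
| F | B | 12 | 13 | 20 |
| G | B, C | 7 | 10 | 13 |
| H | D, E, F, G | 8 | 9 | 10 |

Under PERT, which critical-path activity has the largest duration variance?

te_A = (2 + 4·3 + 4)/6 = 18/6 = 3; σ²_A = ((4−2)/6)² = 0.111
te_B = (11 + 4·14 + 29)/6 = 96/6 = 16; σ²_B = ((29−11)/6)² = 9.000
te_C = (10 + 4·13 + 28)/6 = 90/6 = 15; σ²_C = ((28−10)/6)² = 9.000
te_D = (10 + 4·13 + 16)/6 = 78/6 = 13; σ²_D = ((16−10)/6)² = 1.000
te_E = (6 + 4·11 + 16)/6 = 66/6 = 11; σ²_E = ((16−6)/6)² = 2.778
te_F = (12 + 4·13 + 20)/6 = 84/6 = 14; σ²_F = ((20−12)/6)² = 1.778
te_G = (7 + 4·10 + 13)/6 = 60/6 = 10; σ²_G = ((13−7)/6)² = 1.000
te_H = (8 + 4·9 + 10)/6 = 54/6 = 9; σ²_H = ((10−8)/6)² = 0.111

Forward pass:
ES_A = 0; EF_A = 3
ES_B = 3; EF_B = 3+16 = 19
ES_C = 3; EF_C = 3+15 = 18
ES_D = 3; EF_D = 3+13 = 16
ES_E = max(EF_B=19, EF_C=18) = 19; EF_E = 19+11 = 30
ES_F = 19; EF_F = 19+14 = 33
ES_G = max(EF_B=19, EF_C=18) = 19; EF_G = 19+10 = 29
ES_H = max(EF_D=16, EF_E=30, EF_F=33, EF_G=29) = 33; EF_H = 33+9 = 42
Expected project duration μ = 42 days. Critical path: A → B → F → H.

Variances on critical path: σ²_A=0.111, σ²_B=9.000, σ²_F=1.778, σ²_H=0.111.
Largest is σ²_B = 9.000.

B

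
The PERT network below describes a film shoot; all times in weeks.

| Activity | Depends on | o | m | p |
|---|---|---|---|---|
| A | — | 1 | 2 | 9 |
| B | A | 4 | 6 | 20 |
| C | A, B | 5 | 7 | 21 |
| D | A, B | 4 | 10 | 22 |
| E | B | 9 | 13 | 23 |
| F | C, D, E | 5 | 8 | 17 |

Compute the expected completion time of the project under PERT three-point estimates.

te_A = (1 + 4·2 + 9)/6 = 18/6 = 3
te_B = (4 + 4·6 + 20)/6 = 48/6 = 8
te_C = (5 + 4·7 + 21)/6 = 54/6 = 9
te_D = (4 + 4·10 + 22)/6 = 66/6 = 11
te_E = (9 + 4·13 + 23)/6 = 84/6 = 14
te_F = (5 + 4·8 + 17)/6 = 54/6 = 9

Forward pass:
ES_A = 0; EF_A = 3
ES_B = 3; EF_B = 3+8 = 11
ES_C = max(EF_A=3, EF_B=11) = 11; EF_C = 11+9 = 20
ES_D = max(EF_A=3, EF_B=11) = 11; EF_D = 11+11 = 22
ES_E = 11; EF_E = 11+14 = 25
ES_F = max(EF_C=20, EF_D=22, EF_E=25) = 25; EF_F = 25+9 = 34
Expected project duration μ = 34 weeks. Critical path: A → B → E → F.

34 weeks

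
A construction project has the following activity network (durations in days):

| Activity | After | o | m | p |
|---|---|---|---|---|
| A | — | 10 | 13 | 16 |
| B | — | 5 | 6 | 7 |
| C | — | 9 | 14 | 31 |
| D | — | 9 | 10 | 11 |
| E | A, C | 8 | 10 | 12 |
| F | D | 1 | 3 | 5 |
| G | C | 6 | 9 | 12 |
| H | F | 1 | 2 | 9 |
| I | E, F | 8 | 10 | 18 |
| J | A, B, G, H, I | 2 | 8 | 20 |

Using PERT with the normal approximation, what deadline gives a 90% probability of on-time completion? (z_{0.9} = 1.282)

52.5 days

te_A = (10 + 4·13 + 16)/6 = 78/6 = 13; σ²_A = ((16−10)/6)² = 1.000
te_B = (5 + 4·6 + 7)/6 = 36/6 = 6; σ²_B = ((7−5)/6)² = 0.111
te_C = (9 + 4·14 + 31)/6 = 96/6 = 16; σ²_C = ((31−9)/6)² = 13.444
te_D = (9 + 4·10 + 11)/6 = 60/6 = 10; σ²_D = ((11−9)/6)² = 0.111
te_E = (8 + 4·10 + 12)/6 = 60/6 = 10; σ²_E = ((12−8)/6)² = 0.444
te_F = (1 + 4·3 + 5)/6 = 18/6 = 3; σ²_F = ((5−1)/6)² = 0.444
te_G = (6 + 4·9 + 12)/6 = 54/6 = 9; σ²_G = ((12−6)/6)² = 1.000
te_H = (1 + 4·2 + 9)/6 = 18/6 = 3; σ²_H = ((9−1)/6)² = 1.778
te_I = (8 + 4·10 + 18)/6 = 66/6 = 11; σ²_I = ((18−8)/6)² = 2.778
te_J = (2 + 4·8 + 20)/6 = 54/6 = 9; σ²_J = ((20−2)/6)² = 9.000

Forward pass:
ES_A = 0; EF_A = 13
ES_B = 0; EF_B = 6
ES_C = 0; EF_C = 16
ES_D = 0; EF_D = 10
ES_E = max(EF_A=13, EF_C=16) = 16; EF_E = 16+10 = 26
ES_F = 10; EF_F = 10+3 = 13
ES_G = 16; EF_G = 16+9 = 25
ES_H = 13; EF_H = 13+3 = 16
ES_I = max(EF_E=26, EF_F=13) = 26; EF_I = 26+11 = 37
ES_J = max(EF_A=13, EF_B=6, EF_G=25, EF_H=16, EF_I=37) = 37; EF_J = 37+9 = 46
Expected project duration μ = 46 days. Critical path: C → E → I → J.

Variance along critical path = 13.444 + 0.444 + 2.778 + 9.000 = 25.667; σ = 5.066 days.
D = μ + z·σ = 46 + 1.282·5.066 = 52.5 days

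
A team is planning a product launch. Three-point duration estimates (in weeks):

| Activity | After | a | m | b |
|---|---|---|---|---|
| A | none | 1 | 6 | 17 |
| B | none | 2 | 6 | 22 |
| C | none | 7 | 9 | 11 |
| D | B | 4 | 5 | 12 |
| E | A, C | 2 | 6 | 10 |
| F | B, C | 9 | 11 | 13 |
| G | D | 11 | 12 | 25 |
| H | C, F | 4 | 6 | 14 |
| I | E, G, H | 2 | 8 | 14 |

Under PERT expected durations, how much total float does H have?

1 weeks

te_A = (1 + 4·6 + 17)/6 = 42/6 = 7
te_B = (2 + 4·6 + 22)/6 = 48/6 = 8
te_C = (7 + 4·9 + 11)/6 = 54/6 = 9
te_D = (4 + 4·5 + 12)/6 = 36/6 = 6
te_E = (2 + 4·6 + 10)/6 = 36/6 = 6
te_F = (9 + 4·11 + 13)/6 = 66/6 = 11
te_G = (11 + 4·12 + 25)/6 = 84/6 = 14
te_H = (4 + 4·6 + 14)/6 = 42/6 = 7
te_I = (2 + 4·8 + 14)/6 = 48/6 = 8

Forward pass:
ES_A = 0; EF_A = 7
ES_B = 0; EF_B = 8
ES_C = 0; EF_C = 9
ES_D = 8; EF_D = 8+6 = 14
ES_E = max(EF_A=7, EF_C=9) = 9; EF_E = 9+6 = 15
ES_F = max(EF_B=8, EF_C=9) = 9; EF_F = 9+11 = 20
ES_G = 14; EF_G = 14+14 = 28
ES_H = max(EF_C=9, EF_F=20) = 20; EF_H = 20+7 = 27
ES_I = max(EF_E=15, EF_G=28, EF_H=27) = 28; EF_I = 28+8 = 36
Expected project duration μ = 36 weeks. Critical path: B → D → G → I.

Backward pass:
LF_I = 36; LS_I = 36−8 = 28
LF_H = LS_I = 28; LS_H = 28−7 = 21
LF_G = LS_I = 28; LS_G = 28−14 = 14
LF_F = LS_H = 21; LS_F = 21−11 = 10
LF_E = LS_I = 28; LS_E = 28−6 = 22
LF_D = LS_G = 14; LS_D = 14−6 = 8
LF_C = min(LS_E=22, LS_F=10, LS_H=21) = 10; LS_C = 10−9 = 1
LF_B = min(LS_D=8, LS_F=10) = 8; LS_B = 8−8 = 0
LF_A = LS_E = 22; LS_A = 22−7 = 15
Slack_H = LS_H − ES_H = 21 − 20 = 1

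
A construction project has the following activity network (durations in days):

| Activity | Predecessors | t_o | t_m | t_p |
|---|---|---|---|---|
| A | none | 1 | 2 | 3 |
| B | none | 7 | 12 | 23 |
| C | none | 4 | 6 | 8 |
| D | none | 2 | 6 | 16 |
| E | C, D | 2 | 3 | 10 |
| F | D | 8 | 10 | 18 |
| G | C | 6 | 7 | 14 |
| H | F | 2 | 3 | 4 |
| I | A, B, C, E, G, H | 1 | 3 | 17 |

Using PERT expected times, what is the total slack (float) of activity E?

te_A = (1 + 4·2 + 3)/6 = 12/6 = 2
te_B = (7 + 4·12 + 23)/6 = 78/6 = 13
te_C = (4 + 4·6 + 8)/6 = 36/6 = 6
te_D = (2 + 4·6 + 16)/6 = 42/6 = 7
te_E = (2 + 4·3 + 10)/6 = 24/6 = 4
te_F = (8 + 4·10 + 18)/6 = 66/6 = 11
te_G = (6 + 4·7 + 14)/6 = 48/6 = 8
te_H = (2 + 4·3 + 4)/6 = 18/6 = 3
te_I = (1 + 4·3 + 17)/6 = 30/6 = 5

Forward pass:
ES_A = 0; EF_A = 2
ES_B = 0; EF_B = 13
ES_C = 0; EF_C = 6
ES_D = 0; EF_D = 7
ES_E = max(EF_C=6, EF_D=7) = 7; EF_E = 7+4 = 11
ES_F = 7; EF_F = 7+11 = 18
ES_G = 6; EF_G = 6+8 = 14
ES_H = 18; EF_H = 18+3 = 21
ES_I = max(EF_A=2, EF_B=13, EF_C=6, EF_E=11, EF_G=14, EF_H=21) = 21; EF_I = 21+5 = 26
Expected project duration μ = 26 days. Critical path: D → F → H → I.

Backward pass:
LF_I = 26; LS_I = 26−5 = 21
LF_H = LS_I = 21; LS_H = 21−3 = 18
LF_G = LS_I = 21; LS_G = 21−8 = 13
LF_F = LS_H = 18; LS_F = 18−11 = 7
LF_E = LS_I = 21; LS_E = 21−4 = 17
LF_D = min(LS_E=17, LS_F=7) = 7; LS_D = 7−7 = 0
LF_C = min(LS_E=17, LS_G=13, LS_I=21) = 13; LS_C = 13−6 = 7
LF_B = LS_I = 21; LS_B = 21−13 = 8
LF_A = LS_I = 21; LS_A = 21−2 = 19
Slack_E = LS_E − ES_E = 17 − 7 = 10

10 days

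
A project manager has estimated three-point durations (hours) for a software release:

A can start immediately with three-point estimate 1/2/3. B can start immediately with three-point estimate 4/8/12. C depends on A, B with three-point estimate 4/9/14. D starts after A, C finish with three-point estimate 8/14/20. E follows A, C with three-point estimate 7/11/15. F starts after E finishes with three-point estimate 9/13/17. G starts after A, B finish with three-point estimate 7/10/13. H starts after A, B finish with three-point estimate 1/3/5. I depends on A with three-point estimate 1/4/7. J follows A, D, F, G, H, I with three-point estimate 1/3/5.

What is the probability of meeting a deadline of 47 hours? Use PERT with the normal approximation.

te_A = (1 + 4·2 + 3)/6 = 12/6 = 2; σ²_A = ((3−1)/6)² = 0.111
te_B = (4 + 4·8 + 12)/6 = 48/6 = 8; σ²_B = ((12−4)/6)² = 1.778
te_C = (4 + 4·9 + 14)/6 = 54/6 = 9; σ²_C = ((14−4)/6)² = 2.778
te_D = (8 + 4·14 + 20)/6 = 84/6 = 14; σ²_D = ((20−8)/6)² = 4.000
te_E = (7 + 4·11 + 15)/6 = 66/6 = 11; σ²_E = ((15−7)/6)² = 1.778
te_F = (9 + 4·13 + 17)/6 = 78/6 = 13; σ²_F = ((17−9)/6)² = 1.778
te_G = (7 + 4·10 + 13)/6 = 60/6 = 10; σ²_G = ((13−7)/6)² = 1.000
te_H = (1 + 4·3 + 5)/6 = 18/6 = 3; σ²_H = ((5−1)/6)² = 0.444
te_I = (1 + 4·4 + 7)/6 = 24/6 = 4; σ²_I = ((7−1)/6)² = 1.000
te_J = (1 + 4·3 + 5)/6 = 18/6 = 3; σ²_J = ((5−1)/6)² = 0.444

Forward pass:
ES_A = 0; EF_A = 2
ES_B = 0; EF_B = 8
ES_C = max(EF_A=2, EF_B=8) = 8; EF_C = 8+9 = 17
ES_D = max(EF_A=2, EF_C=17) = 17; EF_D = 17+14 = 31
ES_E = max(EF_A=2, EF_C=17) = 17; EF_E = 17+11 = 28
ES_F = 28; EF_F = 28+13 = 41
ES_G = max(EF_A=2, EF_B=8) = 8; EF_G = 8+10 = 18
ES_H = max(EF_A=2, EF_B=8) = 8; EF_H = 8+3 = 11
ES_I = 2; EF_I = 2+4 = 6
ES_J = max(EF_A=2, EF_D=31, EF_F=41, EF_G=18, EF_H=11, EF_I=6) = 41; EF_J = 41+3 = 44
Expected project duration μ = 44 hours. Critical path: B → C → E → F → J.

Variance along critical path = 1.778 + 2.778 + 1.778 + 1.778 + 0.444 = 8.556; σ = √8.556 = 2.925 hours.
Z = (47 − 44) / 2.925 = 1.026
P(T ≤ 47) = Φ(1.026) ≈ 0.847

0.847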